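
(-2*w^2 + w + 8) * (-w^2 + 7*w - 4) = 2*w^4 - 15*w^3 + 7*w^2 + 52*w - 32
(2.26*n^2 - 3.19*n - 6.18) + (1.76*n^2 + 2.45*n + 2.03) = 4.02*n^2 - 0.74*n - 4.15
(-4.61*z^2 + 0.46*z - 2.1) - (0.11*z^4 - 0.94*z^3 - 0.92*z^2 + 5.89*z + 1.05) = -0.11*z^4 + 0.94*z^3 - 3.69*z^2 - 5.43*z - 3.15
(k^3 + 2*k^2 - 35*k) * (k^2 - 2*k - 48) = k^5 - 87*k^3 - 26*k^2 + 1680*k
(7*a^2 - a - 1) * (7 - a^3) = -7*a^5 + a^4 + a^3 + 49*a^2 - 7*a - 7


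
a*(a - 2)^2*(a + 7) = a^4 + 3*a^3 - 24*a^2 + 28*a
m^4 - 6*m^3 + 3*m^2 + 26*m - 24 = (m - 4)*(m - 3)*(m - 1)*(m + 2)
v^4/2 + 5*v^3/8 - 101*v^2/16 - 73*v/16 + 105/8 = (v/2 + 1)*(v - 3)*(v - 5/4)*(v + 7/2)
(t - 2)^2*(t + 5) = t^3 + t^2 - 16*t + 20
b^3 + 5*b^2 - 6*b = b*(b - 1)*(b + 6)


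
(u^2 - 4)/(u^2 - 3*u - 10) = (u - 2)/(u - 5)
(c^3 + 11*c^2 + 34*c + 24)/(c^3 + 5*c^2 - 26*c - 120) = (c + 1)/(c - 5)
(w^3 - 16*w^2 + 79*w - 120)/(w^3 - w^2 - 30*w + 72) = (w^2 - 13*w + 40)/(w^2 + 2*w - 24)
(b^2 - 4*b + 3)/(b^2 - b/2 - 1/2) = 2*(b - 3)/(2*b + 1)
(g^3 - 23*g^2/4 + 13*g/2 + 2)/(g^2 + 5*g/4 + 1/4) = (g^2 - 6*g + 8)/(g + 1)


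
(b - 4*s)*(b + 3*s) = b^2 - b*s - 12*s^2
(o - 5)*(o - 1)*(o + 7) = o^3 + o^2 - 37*o + 35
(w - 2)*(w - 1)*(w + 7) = w^3 + 4*w^2 - 19*w + 14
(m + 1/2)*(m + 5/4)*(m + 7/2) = m^3 + 21*m^2/4 + 27*m/4 + 35/16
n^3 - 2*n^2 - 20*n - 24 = (n - 6)*(n + 2)^2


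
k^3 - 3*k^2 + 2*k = k*(k - 2)*(k - 1)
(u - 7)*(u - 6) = u^2 - 13*u + 42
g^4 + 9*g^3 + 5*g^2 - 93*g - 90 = (g - 3)*(g + 1)*(g + 5)*(g + 6)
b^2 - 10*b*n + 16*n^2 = (b - 8*n)*(b - 2*n)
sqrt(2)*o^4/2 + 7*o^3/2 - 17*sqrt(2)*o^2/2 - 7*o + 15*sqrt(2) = (o - 3*sqrt(2)/2)*(o - sqrt(2))*(o + 5*sqrt(2))*(sqrt(2)*o/2 + 1)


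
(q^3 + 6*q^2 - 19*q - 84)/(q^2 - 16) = (q^2 + 10*q + 21)/(q + 4)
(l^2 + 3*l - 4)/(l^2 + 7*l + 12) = (l - 1)/(l + 3)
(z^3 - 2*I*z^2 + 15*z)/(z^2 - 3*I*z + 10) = z*(z + 3*I)/(z + 2*I)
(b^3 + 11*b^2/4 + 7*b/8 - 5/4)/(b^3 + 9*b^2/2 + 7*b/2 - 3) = (b + 5/4)/(b + 3)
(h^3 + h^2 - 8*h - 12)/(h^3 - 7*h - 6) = (h + 2)/(h + 1)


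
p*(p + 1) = p^2 + p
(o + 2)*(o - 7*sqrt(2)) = o^2 - 7*sqrt(2)*o + 2*o - 14*sqrt(2)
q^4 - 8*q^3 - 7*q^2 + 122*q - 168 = (q - 7)*(q - 3)*(q - 2)*(q + 4)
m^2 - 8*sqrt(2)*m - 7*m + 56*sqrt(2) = (m - 7)*(m - 8*sqrt(2))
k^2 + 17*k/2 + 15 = (k + 5/2)*(k + 6)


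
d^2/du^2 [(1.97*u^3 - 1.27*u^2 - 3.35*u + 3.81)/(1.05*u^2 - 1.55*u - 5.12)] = (-3.5527136788005e-15*u^5 - 7.105427357601e-15*u^4 + 19.12669*u^3 + 78.04155*u^2 + 164.591958*u + 45.858794)/(1.157625*u^6 - 5.126625*u^5 - 9.366525*u^4 + 46.272925*u^3 + 45.67296*u^2 - 121.89696*u - 134.217728)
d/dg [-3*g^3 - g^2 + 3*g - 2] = -9*g^2 - 2*g + 3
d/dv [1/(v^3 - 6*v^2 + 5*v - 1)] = (-3*v^2 + 12*v - 5)/(v^3 - 6*v^2 + 5*v - 1)^2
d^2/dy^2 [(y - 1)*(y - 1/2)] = 2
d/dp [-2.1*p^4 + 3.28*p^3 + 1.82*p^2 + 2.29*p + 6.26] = -8.4*p^3 + 9.84*p^2 + 3.64*p + 2.29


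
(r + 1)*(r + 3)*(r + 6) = r^3 + 10*r^2 + 27*r + 18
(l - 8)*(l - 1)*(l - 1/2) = l^3 - 19*l^2/2 + 25*l/2 - 4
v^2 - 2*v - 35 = (v - 7)*(v + 5)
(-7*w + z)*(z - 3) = -7*w*z + 21*w + z^2 - 3*z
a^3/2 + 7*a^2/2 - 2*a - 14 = (a/2 + 1)*(a - 2)*(a + 7)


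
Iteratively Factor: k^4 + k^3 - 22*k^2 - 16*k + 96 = (k + 4)*(k^3 - 3*k^2 - 10*k + 24) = (k - 4)*(k + 4)*(k^2 + k - 6) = (k - 4)*(k - 2)*(k + 4)*(k + 3)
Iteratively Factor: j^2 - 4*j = (j - 4)*(j)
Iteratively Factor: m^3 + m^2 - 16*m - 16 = (m + 1)*(m^2 - 16) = (m + 1)*(m + 4)*(m - 4)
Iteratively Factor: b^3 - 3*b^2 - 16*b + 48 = (b - 3)*(b^2 - 16) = (b - 3)*(b + 4)*(b - 4)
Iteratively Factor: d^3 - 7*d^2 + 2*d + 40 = (d - 5)*(d^2 - 2*d - 8) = (d - 5)*(d + 2)*(d - 4)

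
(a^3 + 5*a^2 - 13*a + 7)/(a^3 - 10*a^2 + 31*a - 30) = (a^3 + 5*a^2 - 13*a + 7)/(a^3 - 10*a^2 + 31*a - 30)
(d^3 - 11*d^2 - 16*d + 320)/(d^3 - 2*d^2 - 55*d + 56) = (d^2 - 3*d - 40)/(d^2 + 6*d - 7)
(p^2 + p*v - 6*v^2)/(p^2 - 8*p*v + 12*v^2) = (p + 3*v)/(p - 6*v)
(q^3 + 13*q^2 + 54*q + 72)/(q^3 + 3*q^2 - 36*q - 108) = (q + 4)/(q - 6)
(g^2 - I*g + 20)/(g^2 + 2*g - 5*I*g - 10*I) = (g + 4*I)/(g + 2)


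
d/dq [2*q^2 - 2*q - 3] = 4*q - 2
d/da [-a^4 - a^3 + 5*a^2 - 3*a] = -4*a^3 - 3*a^2 + 10*a - 3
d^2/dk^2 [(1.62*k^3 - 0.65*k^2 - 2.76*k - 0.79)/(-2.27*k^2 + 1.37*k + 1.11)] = (18.241894*k^3 + 19.470372*k^2 + 15.009294*k + 0.154094000000001)/(11.697083*k^6 - 21.178419*k^5 - 4.377468*k^4 + 18.140581*k^3 + 2.140524*k^2 - 5.063931*k - 1.367631)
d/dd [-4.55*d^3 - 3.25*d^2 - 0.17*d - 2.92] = -13.65*d^2 - 6.5*d - 0.17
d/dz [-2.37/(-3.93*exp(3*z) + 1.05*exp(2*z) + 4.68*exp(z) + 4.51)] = (-27.9423*exp(2*z) + 4.977*exp(z) + 11.0916)*exp(z)/(-3.93*exp(3*z) + 1.05*exp(2*z) + 4.68*exp(z) + 4.51)^2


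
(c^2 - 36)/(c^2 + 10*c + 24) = (c - 6)/(c + 4)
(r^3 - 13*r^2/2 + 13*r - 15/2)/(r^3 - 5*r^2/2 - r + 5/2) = (r - 3)/(r + 1)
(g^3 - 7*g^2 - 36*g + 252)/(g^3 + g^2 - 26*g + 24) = (g^2 - 13*g + 42)/(g^2 - 5*g + 4)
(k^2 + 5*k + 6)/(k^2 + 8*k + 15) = (k + 2)/(k + 5)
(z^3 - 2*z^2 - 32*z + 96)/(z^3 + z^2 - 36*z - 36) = (z^2 - 8*z + 16)/(z^2 - 5*z - 6)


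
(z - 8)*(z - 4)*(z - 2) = z^3 - 14*z^2 + 56*z - 64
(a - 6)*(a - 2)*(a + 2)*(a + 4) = a^4 - 2*a^3 - 28*a^2 + 8*a + 96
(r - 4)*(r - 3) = r^2 - 7*r + 12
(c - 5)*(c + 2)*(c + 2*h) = c^3 + 2*c^2*h - 3*c^2 - 6*c*h - 10*c - 20*h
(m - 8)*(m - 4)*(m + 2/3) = m^3 - 34*m^2/3 + 24*m + 64/3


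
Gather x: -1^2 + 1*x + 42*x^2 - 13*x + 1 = 42*x^2 - 12*x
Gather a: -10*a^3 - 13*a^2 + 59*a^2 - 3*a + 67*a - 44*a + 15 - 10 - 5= -10*a^3 + 46*a^2 + 20*a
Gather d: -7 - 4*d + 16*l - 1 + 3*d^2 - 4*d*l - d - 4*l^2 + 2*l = 3*d^2 + d*(-4*l - 5) - 4*l^2 + 18*l - 8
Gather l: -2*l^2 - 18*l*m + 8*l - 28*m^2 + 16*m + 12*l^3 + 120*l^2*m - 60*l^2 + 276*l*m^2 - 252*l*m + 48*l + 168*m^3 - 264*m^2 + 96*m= 12*l^3 + l^2*(120*m - 62) + l*(276*m^2 - 270*m + 56) + 168*m^3 - 292*m^2 + 112*m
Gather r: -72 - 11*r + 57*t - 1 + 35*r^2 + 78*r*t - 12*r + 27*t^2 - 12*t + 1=35*r^2 + r*(78*t - 23) + 27*t^2 + 45*t - 72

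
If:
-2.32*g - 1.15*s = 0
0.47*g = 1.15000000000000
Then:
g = 2.45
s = -4.94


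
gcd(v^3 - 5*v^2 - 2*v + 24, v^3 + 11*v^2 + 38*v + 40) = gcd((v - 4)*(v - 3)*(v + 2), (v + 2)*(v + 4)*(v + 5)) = v + 2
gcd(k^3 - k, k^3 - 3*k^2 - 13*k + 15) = k - 1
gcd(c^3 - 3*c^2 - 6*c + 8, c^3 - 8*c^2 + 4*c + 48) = c^2 - 2*c - 8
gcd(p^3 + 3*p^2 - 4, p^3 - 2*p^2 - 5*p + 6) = p^2 + p - 2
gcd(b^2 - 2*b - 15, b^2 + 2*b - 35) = b - 5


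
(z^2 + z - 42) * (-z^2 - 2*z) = -z^4 - 3*z^3 + 40*z^2 + 84*z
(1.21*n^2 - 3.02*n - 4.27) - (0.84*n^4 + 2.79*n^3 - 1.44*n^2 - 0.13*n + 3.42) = -0.84*n^4 - 2.79*n^3 + 2.65*n^2 - 2.89*n - 7.69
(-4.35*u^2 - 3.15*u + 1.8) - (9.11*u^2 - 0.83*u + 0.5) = -13.46*u^2 - 2.32*u + 1.3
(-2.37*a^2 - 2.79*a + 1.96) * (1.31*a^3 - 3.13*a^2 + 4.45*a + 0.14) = -3.1047*a^5 + 3.7632*a^4 + 0.753799999999998*a^3 - 18.8821*a^2 + 8.3314*a + 0.2744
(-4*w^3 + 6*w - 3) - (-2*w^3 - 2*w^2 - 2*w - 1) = -2*w^3 + 2*w^2 + 8*w - 2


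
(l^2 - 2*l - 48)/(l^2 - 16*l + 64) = (l + 6)/(l - 8)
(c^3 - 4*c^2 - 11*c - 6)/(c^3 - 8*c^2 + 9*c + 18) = (c + 1)/(c - 3)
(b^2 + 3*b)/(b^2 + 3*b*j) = (b + 3)/(b + 3*j)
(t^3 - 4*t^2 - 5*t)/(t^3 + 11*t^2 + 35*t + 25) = t*(t - 5)/(t^2 + 10*t + 25)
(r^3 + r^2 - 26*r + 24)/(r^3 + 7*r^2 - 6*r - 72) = (r^2 - 5*r + 4)/(r^2 + r - 12)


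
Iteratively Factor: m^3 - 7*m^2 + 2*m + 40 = (m - 4)*(m^2 - 3*m - 10) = (m - 5)*(m - 4)*(m + 2)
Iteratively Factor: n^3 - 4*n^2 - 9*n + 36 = (n - 4)*(n^2 - 9) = (n - 4)*(n + 3)*(n - 3)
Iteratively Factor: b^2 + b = (b)*(b + 1)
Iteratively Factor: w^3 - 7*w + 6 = (w - 1)*(w^2 + w - 6) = (w - 2)*(w - 1)*(w + 3)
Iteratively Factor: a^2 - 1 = (a + 1)*(a - 1)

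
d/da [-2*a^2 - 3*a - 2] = -4*a - 3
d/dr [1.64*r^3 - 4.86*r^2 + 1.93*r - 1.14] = 4.92*r^2 - 9.72*r + 1.93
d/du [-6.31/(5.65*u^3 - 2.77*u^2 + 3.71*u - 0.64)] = (106.9545*u^2 - 34.9574*u + 23.4101)/(5.65*u^3 - 2.77*u^2 + 3.71*u - 0.64)^2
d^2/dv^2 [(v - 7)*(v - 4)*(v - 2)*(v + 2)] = 12*v^2 - 66*v + 48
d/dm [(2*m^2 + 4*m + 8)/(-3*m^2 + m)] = 2*(7*m^2 + 24*m - 4)/(m^2*(9*m^2 - 6*m + 1))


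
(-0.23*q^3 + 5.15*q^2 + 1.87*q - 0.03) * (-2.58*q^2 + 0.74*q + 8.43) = 0.5934*q^5 - 13.4572*q^4 - 2.9525*q^3 + 44.8757*q^2 + 15.7419*q - 0.2529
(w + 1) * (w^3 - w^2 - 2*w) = w^4 - 3*w^2 - 2*w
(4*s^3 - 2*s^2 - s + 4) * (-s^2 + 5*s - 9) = -4*s^5 + 22*s^4 - 45*s^3 + 9*s^2 + 29*s - 36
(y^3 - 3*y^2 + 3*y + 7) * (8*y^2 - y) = 8*y^5 - 25*y^4 + 27*y^3 + 53*y^2 - 7*y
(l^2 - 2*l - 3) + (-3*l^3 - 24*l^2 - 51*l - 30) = -3*l^3 - 23*l^2 - 53*l - 33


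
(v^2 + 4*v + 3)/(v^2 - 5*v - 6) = (v + 3)/(v - 6)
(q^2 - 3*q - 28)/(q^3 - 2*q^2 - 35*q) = (q + 4)/(q*(q + 5))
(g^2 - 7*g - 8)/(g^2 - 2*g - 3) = (g - 8)/(g - 3)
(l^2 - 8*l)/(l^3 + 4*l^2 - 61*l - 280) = l/(l^2 + 12*l + 35)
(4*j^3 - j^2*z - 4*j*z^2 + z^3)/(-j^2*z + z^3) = (-4*j + z)/z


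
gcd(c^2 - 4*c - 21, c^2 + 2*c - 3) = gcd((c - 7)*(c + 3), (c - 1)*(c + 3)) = c + 3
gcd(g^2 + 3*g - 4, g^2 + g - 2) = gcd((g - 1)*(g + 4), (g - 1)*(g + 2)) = g - 1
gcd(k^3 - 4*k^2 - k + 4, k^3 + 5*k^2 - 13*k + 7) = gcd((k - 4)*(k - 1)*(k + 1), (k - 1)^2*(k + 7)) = k - 1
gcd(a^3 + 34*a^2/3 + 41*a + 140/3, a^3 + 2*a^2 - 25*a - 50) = a + 5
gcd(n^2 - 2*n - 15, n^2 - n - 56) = 1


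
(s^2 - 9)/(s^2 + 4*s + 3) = (s - 3)/(s + 1)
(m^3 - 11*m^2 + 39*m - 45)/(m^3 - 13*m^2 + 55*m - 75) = (m - 3)/(m - 5)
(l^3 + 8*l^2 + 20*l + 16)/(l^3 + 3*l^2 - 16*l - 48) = (l^2 + 4*l + 4)/(l^2 - l - 12)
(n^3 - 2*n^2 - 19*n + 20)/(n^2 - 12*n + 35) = (n^2 + 3*n - 4)/(n - 7)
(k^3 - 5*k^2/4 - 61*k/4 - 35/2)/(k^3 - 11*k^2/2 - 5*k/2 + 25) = (4*k + 7)/(2*(2*k - 5))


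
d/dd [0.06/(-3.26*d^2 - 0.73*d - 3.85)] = (0.3912*d + 0.0438)/(3.26*d^2 + 0.73*d + 3.85)^2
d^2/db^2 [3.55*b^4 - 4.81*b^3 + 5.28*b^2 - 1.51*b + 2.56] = 42.6*b^2 - 28.86*b + 10.56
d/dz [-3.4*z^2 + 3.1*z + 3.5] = 3.1 - 6.8*z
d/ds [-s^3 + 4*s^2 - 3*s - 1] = -3*s^2 + 8*s - 3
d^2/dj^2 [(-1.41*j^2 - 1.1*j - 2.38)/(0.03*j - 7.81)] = -172.528746/(2.7e-5*j^3 - 0.021087*j^2 + 5.489649*j - 476.379541)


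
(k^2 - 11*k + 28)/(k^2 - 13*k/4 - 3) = 4*(k - 7)/(4*k + 3)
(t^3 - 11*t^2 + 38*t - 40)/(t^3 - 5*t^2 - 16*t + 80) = (t - 2)/(t + 4)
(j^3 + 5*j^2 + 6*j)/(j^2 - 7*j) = (j^2 + 5*j + 6)/(j - 7)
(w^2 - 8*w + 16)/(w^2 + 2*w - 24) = (w - 4)/(w + 6)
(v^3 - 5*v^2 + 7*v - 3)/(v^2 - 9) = (v^2 - 2*v + 1)/(v + 3)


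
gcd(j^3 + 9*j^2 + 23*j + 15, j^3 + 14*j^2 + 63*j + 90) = j^2 + 8*j + 15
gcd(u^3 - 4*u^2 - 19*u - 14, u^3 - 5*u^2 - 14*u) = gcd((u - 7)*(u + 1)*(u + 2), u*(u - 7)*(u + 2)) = u^2 - 5*u - 14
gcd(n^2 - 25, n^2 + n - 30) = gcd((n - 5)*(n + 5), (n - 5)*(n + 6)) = n - 5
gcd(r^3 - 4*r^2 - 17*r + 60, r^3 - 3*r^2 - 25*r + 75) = r^2 - 8*r + 15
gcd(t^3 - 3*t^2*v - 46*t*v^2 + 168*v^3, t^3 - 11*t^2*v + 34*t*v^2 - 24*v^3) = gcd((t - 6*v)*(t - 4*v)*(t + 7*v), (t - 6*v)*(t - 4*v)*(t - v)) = t^2 - 10*t*v + 24*v^2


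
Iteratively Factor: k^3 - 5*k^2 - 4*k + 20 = (k - 2)*(k^2 - 3*k - 10) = (k - 2)*(k + 2)*(k - 5)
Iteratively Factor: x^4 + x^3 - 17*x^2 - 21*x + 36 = (x + 3)*(x^3 - 2*x^2 - 11*x + 12) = (x - 4)*(x + 3)*(x^2 + 2*x - 3) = (x - 4)*(x - 1)*(x + 3)*(x + 3)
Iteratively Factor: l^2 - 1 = (l - 1)*(l + 1)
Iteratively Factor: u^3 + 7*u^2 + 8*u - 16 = (u + 4)*(u^2 + 3*u - 4) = (u - 1)*(u + 4)*(u + 4)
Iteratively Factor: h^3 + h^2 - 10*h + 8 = (h + 4)*(h^2 - 3*h + 2) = (h - 1)*(h + 4)*(h - 2)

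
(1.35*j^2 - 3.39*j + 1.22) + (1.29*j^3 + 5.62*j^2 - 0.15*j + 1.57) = 1.29*j^3 + 6.97*j^2 - 3.54*j + 2.79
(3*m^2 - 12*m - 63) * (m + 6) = 3*m^3 + 6*m^2 - 135*m - 378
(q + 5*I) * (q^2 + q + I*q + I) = q^3 + q^2 + 6*I*q^2 - 5*q + 6*I*q - 5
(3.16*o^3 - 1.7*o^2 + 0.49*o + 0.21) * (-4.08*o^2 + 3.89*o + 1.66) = -12.8928*o^5 + 19.2284*o^4 - 3.3666*o^3 - 1.7727*o^2 + 1.6303*o + 0.3486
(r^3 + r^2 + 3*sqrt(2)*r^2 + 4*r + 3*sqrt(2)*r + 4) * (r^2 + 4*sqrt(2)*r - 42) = r^5 + r^4 + 7*sqrt(2)*r^4 - 14*r^3 + 7*sqrt(2)*r^3 - 110*sqrt(2)*r^2 - 14*r^2 - 168*r - 110*sqrt(2)*r - 168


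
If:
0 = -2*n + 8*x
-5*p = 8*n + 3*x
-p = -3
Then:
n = -12/7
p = 3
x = -3/7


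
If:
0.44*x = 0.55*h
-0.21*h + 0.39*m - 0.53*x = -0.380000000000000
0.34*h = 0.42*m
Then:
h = 0.68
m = 0.55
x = 0.85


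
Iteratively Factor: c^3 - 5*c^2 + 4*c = (c)*(c^2 - 5*c + 4) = c*(c - 4)*(c - 1)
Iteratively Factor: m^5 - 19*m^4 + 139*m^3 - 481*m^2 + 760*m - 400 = (m - 1)*(m^4 - 18*m^3 + 121*m^2 - 360*m + 400) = (m - 4)*(m - 1)*(m^3 - 14*m^2 + 65*m - 100) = (m - 4)^2*(m - 1)*(m^2 - 10*m + 25) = (m - 5)*(m - 4)^2*(m - 1)*(m - 5)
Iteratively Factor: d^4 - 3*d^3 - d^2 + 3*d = (d)*(d^3 - 3*d^2 - d + 3) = d*(d + 1)*(d^2 - 4*d + 3) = d*(d - 1)*(d + 1)*(d - 3)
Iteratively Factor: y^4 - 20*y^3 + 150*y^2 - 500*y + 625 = (y - 5)*(y^3 - 15*y^2 + 75*y - 125) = (y - 5)^2*(y^2 - 10*y + 25) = (y - 5)^3*(y - 5)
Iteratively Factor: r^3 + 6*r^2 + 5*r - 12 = (r + 3)*(r^2 + 3*r - 4) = (r + 3)*(r + 4)*(r - 1)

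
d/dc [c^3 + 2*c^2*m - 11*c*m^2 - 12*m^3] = 3*c^2 + 4*c*m - 11*m^2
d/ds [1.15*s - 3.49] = 1.15000000000000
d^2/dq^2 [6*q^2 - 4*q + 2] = 12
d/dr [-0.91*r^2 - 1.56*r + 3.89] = -1.82*r - 1.56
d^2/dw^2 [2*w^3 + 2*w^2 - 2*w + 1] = 12*w + 4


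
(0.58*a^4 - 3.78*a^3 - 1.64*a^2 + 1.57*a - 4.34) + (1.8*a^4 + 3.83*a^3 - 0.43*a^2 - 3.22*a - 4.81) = 2.38*a^4 + 0.0500000000000003*a^3 - 2.07*a^2 - 1.65*a - 9.15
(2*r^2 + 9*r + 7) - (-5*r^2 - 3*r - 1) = 7*r^2 + 12*r + 8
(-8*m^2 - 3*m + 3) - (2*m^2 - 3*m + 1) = 2 - 10*m^2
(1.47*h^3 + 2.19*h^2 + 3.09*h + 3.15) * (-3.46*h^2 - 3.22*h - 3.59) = -5.0862*h^5 - 12.3108*h^4 - 23.0205*h^3 - 28.7109*h^2 - 21.2361*h - 11.3085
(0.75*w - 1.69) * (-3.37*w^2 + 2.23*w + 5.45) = -2.5275*w^3 + 7.3678*w^2 + 0.3188*w - 9.2105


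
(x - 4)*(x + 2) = x^2 - 2*x - 8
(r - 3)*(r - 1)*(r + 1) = r^3 - 3*r^2 - r + 3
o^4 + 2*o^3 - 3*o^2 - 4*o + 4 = (o - 1)^2*(o + 2)^2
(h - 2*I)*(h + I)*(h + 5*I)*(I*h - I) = I*h^4 - 4*h^3 - I*h^3 + 4*h^2 + 7*I*h^2 - 10*h - 7*I*h + 10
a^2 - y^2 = (a - y)*(a + y)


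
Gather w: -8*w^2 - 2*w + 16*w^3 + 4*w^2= 16*w^3 - 4*w^2 - 2*w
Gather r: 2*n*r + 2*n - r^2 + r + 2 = 2*n - r^2 + r*(2*n + 1) + 2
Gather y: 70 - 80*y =70 - 80*y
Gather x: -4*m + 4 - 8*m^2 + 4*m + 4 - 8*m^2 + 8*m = -16*m^2 + 8*m + 8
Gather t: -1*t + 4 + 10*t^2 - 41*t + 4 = 10*t^2 - 42*t + 8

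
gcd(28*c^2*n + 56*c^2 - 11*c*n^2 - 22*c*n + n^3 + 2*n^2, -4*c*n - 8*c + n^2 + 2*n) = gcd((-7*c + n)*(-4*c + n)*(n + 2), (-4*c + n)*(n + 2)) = 4*c*n + 8*c - n^2 - 2*n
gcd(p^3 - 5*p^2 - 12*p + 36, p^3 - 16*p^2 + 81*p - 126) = p - 6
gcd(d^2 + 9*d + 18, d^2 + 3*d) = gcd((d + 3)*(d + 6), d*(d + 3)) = d + 3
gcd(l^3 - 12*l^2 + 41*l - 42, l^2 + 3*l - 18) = l - 3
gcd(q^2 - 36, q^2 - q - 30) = q - 6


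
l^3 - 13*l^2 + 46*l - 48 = (l - 8)*(l - 3)*(l - 2)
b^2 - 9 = (b - 3)*(b + 3)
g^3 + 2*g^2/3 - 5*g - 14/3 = (g - 7/3)*(g + 1)*(g + 2)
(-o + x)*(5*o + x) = -5*o^2 + 4*o*x + x^2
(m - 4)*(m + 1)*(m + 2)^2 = m^4 + m^3 - 12*m^2 - 28*m - 16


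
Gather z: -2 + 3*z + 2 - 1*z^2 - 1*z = -z^2 + 2*z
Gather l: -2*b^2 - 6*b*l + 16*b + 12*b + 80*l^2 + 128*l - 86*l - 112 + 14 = -2*b^2 + 28*b + 80*l^2 + l*(42 - 6*b) - 98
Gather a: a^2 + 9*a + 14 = a^2 + 9*a + 14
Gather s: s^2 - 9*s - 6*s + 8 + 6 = s^2 - 15*s + 14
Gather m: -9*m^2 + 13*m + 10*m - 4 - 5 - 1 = -9*m^2 + 23*m - 10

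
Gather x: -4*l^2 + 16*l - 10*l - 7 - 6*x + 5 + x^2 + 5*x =-4*l^2 + 6*l + x^2 - x - 2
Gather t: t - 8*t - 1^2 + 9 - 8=-7*t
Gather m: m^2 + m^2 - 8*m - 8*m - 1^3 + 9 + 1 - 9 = 2*m^2 - 16*m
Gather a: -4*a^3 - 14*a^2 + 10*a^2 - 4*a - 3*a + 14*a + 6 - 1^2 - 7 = -4*a^3 - 4*a^2 + 7*a - 2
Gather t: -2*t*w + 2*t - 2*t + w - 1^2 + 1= -2*t*w + w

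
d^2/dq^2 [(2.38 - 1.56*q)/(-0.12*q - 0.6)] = -0.293184/(0.12*q + 0.6)^3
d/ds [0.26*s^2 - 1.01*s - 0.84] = 0.52*s - 1.01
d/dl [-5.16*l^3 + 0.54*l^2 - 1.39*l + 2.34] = -15.48*l^2 + 1.08*l - 1.39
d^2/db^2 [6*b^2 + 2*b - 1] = 12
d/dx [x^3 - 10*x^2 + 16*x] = 3*x^2 - 20*x + 16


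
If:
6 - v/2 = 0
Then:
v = 12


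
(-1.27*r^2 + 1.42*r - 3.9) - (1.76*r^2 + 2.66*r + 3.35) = -3.03*r^2 - 1.24*r - 7.25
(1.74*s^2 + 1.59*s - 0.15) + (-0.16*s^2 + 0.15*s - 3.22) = 1.58*s^2 + 1.74*s - 3.37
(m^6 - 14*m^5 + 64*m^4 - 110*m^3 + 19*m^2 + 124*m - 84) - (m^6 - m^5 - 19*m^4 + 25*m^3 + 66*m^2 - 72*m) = -13*m^5 + 83*m^4 - 135*m^3 - 47*m^2 + 196*m - 84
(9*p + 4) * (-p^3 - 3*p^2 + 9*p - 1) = -9*p^4 - 31*p^3 + 69*p^2 + 27*p - 4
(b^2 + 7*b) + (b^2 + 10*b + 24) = 2*b^2 + 17*b + 24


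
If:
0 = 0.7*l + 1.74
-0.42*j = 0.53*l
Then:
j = 3.14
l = -2.49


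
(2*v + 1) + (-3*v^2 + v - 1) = -3*v^2 + 3*v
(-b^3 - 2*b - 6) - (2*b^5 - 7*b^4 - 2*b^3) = -2*b^5 + 7*b^4 + b^3 - 2*b - 6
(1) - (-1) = 2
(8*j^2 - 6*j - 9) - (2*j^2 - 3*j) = 6*j^2 - 3*j - 9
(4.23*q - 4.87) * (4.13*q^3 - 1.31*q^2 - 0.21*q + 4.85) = 17.4699*q^4 - 25.6544*q^3 + 5.4914*q^2 + 21.5382*q - 23.6195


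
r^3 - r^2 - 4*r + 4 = (r - 2)*(r - 1)*(r + 2)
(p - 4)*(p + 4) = p^2 - 16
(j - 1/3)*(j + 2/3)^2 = j^3 + j^2 - 4/27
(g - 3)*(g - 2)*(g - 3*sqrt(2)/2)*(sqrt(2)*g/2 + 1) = sqrt(2)*g^4/2 - 5*sqrt(2)*g^3/2 - g^3/2 + 3*sqrt(2)*g^2/2 + 5*g^2/2 - 3*g + 15*sqrt(2)*g/2 - 9*sqrt(2)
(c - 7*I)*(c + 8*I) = c^2 + I*c + 56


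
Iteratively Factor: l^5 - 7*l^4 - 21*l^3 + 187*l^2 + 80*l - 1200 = (l - 4)*(l^4 - 3*l^3 - 33*l^2 + 55*l + 300) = (l - 4)*(l + 3)*(l^3 - 6*l^2 - 15*l + 100) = (l - 5)*(l - 4)*(l + 3)*(l^2 - l - 20) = (l - 5)^2*(l - 4)*(l + 3)*(l + 4)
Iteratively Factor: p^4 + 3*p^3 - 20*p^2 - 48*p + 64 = (p + 4)*(p^3 - p^2 - 16*p + 16) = (p - 1)*(p + 4)*(p^2 - 16) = (p - 1)*(p + 4)^2*(p - 4)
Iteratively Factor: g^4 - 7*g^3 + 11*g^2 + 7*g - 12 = (g + 1)*(g^3 - 8*g^2 + 19*g - 12) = (g - 3)*(g + 1)*(g^2 - 5*g + 4) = (g - 3)*(g - 1)*(g + 1)*(g - 4)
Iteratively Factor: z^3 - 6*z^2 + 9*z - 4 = (z - 1)*(z^2 - 5*z + 4) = (z - 1)^2*(z - 4)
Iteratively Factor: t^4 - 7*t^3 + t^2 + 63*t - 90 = (t - 2)*(t^3 - 5*t^2 - 9*t + 45) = (t - 3)*(t - 2)*(t^2 - 2*t - 15) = (t - 5)*(t - 3)*(t - 2)*(t + 3)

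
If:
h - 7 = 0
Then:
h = 7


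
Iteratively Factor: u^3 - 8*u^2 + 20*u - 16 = (u - 2)*(u^2 - 6*u + 8) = (u - 4)*(u - 2)*(u - 2)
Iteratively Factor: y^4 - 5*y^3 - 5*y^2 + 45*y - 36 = (y + 3)*(y^3 - 8*y^2 + 19*y - 12) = (y - 1)*(y + 3)*(y^2 - 7*y + 12) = (y - 4)*(y - 1)*(y + 3)*(y - 3)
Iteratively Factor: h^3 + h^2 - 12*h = (h + 4)*(h^2 - 3*h) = h*(h + 4)*(h - 3)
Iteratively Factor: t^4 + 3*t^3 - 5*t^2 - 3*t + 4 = (t + 1)*(t^3 + 2*t^2 - 7*t + 4) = (t - 1)*(t + 1)*(t^2 + 3*t - 4) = (t - 1)*(t + 1)*(t + 4)*(t - 1)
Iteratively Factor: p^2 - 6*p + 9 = (p - 3)*(p - 3)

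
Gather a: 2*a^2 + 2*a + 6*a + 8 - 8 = 2*a^2 + 8*a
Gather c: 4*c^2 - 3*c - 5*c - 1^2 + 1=4*c^2 - 8*c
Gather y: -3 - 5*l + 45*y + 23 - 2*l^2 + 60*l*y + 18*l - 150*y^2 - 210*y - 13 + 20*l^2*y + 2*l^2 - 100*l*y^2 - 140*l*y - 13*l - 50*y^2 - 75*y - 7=y^2*(-100*l - 200) + y*(20*l^2 - 80*l - 240)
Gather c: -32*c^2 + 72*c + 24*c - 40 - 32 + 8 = -32*c^2 + 96*c - 64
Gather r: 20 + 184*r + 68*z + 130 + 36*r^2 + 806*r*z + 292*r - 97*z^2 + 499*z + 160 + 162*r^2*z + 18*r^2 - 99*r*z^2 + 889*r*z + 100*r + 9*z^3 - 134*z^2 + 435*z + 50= r^2*(162*z + 54) + r*(-99*z^2 + 1695*z + 576) + 9*z^3 - 231*z^2 + 1002*z + 360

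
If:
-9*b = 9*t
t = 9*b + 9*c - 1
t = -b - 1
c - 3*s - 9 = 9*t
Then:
No Solution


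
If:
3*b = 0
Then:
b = 0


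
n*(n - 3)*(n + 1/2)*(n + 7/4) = n^4 - 3*n^3/4 - 47*n^2/8 - 21*n/8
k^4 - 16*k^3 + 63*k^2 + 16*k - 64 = (k - 8)^2*(k - 1)*(k + 1)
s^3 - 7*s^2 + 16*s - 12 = (s - 3)*(s - 2)^2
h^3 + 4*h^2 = h^2*(h + 4)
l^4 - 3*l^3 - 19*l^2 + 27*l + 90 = (l - 5)*(l - 3)*(l + 2)*(l + 3)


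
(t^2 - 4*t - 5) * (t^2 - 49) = t^4 - 4*t^3 - 54*t^2 + 196*t + 245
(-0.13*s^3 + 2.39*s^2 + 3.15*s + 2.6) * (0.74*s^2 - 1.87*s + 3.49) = -0.0962*s^5 + 2.0117*s^4 - 2.592*s^3 + 4.3746*s^2 + 6.1315*s + 9.074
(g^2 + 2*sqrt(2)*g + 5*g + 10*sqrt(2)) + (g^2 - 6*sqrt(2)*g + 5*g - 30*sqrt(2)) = 2*g^2 - 4*sqrt(2)*g + 10*g - 20*sqrt(2)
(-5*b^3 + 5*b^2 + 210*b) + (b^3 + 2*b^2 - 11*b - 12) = -4*b^3 + 7*b^2 + 199*b - 12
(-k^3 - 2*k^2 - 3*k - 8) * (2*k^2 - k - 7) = -2*k^5 - 3*k^4 + 3*k^3 + k^2 + 29*k + 56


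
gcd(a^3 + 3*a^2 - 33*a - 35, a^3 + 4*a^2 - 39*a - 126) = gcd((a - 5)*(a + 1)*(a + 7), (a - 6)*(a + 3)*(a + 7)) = a + 7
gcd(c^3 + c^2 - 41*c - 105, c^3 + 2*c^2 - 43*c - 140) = c^2 - 2*c - 35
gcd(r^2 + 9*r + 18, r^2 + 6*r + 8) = 1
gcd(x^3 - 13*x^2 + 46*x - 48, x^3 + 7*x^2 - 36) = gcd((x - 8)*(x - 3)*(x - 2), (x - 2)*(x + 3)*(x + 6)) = x - 2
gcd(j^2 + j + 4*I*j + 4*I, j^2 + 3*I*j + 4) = j + 4*I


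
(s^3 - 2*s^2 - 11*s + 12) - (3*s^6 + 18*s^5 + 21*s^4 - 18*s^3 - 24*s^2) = -3*s^6 - 18*s^5 - 21*s^4 + 19*s^3 + 22*s^2 - 11*s + 12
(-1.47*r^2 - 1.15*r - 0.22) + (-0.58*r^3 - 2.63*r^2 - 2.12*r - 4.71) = -0.58*r^3 - 4.1*r^2 - 3.27*r - 4.93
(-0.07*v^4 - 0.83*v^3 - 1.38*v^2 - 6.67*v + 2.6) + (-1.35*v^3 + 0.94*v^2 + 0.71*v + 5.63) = -0.07*v^4 - 2.18*v^3 - 0.44*v^2 - 5.96*v + 8.23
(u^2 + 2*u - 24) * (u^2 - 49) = u^4 + 2*u^3 - 73*u^2 - 98*u + 1176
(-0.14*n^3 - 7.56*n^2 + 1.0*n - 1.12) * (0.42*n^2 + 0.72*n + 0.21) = -0.0588*n^5 - 3.276*n^4 - 5.0526*n^3 - 1.338*n^2 - 0.5964*n - 0.2352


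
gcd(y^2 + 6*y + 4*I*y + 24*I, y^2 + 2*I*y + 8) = y + 4*I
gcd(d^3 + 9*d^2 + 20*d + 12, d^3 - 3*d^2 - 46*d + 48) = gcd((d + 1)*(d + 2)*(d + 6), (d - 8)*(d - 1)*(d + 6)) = d + 6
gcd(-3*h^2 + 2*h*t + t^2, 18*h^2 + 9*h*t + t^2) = 3*h + t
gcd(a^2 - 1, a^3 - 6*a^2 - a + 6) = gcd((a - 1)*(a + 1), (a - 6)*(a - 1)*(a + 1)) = a^2 - 1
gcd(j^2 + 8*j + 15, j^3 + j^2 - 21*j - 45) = j + 3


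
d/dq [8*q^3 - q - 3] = 24*q^2 - 1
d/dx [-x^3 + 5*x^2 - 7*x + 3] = -3*x^2 + 10*x - 7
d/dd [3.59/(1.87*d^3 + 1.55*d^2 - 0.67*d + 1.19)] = (-20.1399*d^2 - 11.129*d + 2.4053)/(1.87*d^3 + 1.55*d^2 - 0.67*d + 1.19)^2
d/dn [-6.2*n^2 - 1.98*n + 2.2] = -12.4*n - 1.98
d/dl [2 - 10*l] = -10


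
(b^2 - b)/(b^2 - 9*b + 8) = b/(b - 8)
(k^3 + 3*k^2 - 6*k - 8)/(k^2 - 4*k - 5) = (k^2 + 2*k - 8)/(k - 5)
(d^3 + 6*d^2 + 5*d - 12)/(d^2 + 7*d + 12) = d - 1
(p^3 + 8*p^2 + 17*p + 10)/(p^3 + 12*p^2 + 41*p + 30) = (p + 2)/(p + 6)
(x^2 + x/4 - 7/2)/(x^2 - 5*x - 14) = (x - 7/4)/(x - 7)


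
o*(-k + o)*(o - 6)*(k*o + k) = -k^2*o^3 + 5*k^2*o^2 + 6*k^2*o + k*o^4 - 5*k*o^3 - 6*k*o^2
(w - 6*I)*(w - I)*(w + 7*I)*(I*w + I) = I*w^4 + I*w^3 + 43*I*w^2 + 42*w + 43*I*w + 42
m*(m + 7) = m^2 + 7*m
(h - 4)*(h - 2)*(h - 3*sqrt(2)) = h^3 - 6*h^2 - 3*sqrt(2)*h^2 + 8*h + 18*sqrt(2)*h - 24*sqrt(2)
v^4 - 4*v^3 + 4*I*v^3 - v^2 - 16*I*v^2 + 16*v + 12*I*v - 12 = (v - 3)*(v - 1)*(v + 2*I)^2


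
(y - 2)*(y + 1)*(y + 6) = y^3 + 5*y^2 - 8*y - 12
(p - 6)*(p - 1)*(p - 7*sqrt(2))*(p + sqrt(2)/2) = p^4 - 13*sqrt(2)*p^3/2 - 7*p^3 - p^2 + 91*sqrt(2)*p^2/2 - 39*sqrt(2)*p + 49*p - 42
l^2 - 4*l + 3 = (l - 3)*(l - 1)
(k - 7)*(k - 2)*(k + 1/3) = k^3 - 26*k^2/3 + 11*k + 14/3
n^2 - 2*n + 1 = (n - 1)^2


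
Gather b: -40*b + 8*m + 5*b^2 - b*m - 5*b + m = 5*b^2 + b*(-m - 45) + 9*m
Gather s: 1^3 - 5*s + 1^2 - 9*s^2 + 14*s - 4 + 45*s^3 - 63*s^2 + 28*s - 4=45*s^3 - 72*s^2 + 37*s - 6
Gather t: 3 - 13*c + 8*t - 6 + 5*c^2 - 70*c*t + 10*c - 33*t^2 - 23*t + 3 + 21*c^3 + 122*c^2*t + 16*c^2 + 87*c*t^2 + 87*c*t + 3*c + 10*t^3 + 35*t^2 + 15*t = 21*c^3 + 21*c^2 + 10*t^3 + t^2*(87*c + 2) + t*(122*c^2 + 17*c)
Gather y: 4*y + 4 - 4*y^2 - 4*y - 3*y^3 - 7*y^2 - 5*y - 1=-3*y^3 - 11*y^2 - 5*y + 3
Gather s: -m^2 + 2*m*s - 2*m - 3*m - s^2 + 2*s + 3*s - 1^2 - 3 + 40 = -m^2 - 5*m - s^2 + s*(2*m + 5) + 36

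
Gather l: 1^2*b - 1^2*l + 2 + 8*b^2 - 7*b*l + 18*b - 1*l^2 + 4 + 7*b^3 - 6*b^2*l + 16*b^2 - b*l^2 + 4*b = 7*b^3 + 24*b^2 + 23*b + l^2*(-b - 1) + l*(-6*b^2 - 7*b - 1) + 6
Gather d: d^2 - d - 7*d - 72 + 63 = d^2 - 8*d - 9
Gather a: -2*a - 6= -2*a - 6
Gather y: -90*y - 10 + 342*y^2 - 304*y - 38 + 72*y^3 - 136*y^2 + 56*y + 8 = 72*y^3 + 206*y^2 - 338*y - 40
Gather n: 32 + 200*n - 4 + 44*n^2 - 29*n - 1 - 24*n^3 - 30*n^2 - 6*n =-24*n^3 + 14*n^2 + 165*n + 27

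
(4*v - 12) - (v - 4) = 3*v - 8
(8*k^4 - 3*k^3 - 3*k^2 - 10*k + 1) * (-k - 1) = -8*k^5 - 5*k^4 + 6*k^3 + 13*k^2 + 9*k - 1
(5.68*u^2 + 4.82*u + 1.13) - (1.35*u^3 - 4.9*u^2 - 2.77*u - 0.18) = -1.35*u^3 + 10.58*u^2 + 7.59*u + 1.31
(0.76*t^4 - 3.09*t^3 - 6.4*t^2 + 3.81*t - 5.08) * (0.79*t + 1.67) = 0.6004*t^5 - 1.1719*t^4 - 10.2163*t^3 - 7.6781*t^2 + 2.3495*t - 8.4836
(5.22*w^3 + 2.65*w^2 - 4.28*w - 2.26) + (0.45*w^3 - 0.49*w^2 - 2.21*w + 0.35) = 5.67*w^3 + 2.16*w^2 - 6.49*w - 1.91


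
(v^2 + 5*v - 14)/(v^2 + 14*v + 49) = (v - 2)/(v + 7)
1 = 1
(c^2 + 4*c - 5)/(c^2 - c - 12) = (-c^2 - 4*c + 5)/(-c^2 + c + 12)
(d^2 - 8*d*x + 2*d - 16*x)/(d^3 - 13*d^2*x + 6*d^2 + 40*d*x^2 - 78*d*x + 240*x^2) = (-d - 2)/(-d^2 + 5*d*x - 6*d + 30*x)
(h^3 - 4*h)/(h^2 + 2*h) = h - 2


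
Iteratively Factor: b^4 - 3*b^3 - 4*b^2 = (b)*(b^3 - 3*b^2 - 4*b) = b*(b + 1)*(b^2 - 4*b) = b^2*(b + 1)*(b - 4)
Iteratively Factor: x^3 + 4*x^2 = (x)*(x^2 + 4*x) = x^2*(x + 4)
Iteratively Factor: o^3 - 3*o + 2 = (o + 2)*(o^2 - 2*o + 1) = (o - 1)*(o + 2)*(o - 1)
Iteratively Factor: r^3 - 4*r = (r - 2)*(r^2 + 2*r) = (r - 2)*(r + 2)*(r)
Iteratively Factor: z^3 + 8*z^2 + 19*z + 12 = (z + 1)*(z^2 + 7*z + 12) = (z + 1)*(z + 4)*(z + 3)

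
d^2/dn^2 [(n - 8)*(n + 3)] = 2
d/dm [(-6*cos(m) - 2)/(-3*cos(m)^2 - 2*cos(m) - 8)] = 2*(-9*sin(m)^2 + 6*cos(m) - 13)*sin(m)/(3*cos(m)^2 + 2*cos(m) + 8)^2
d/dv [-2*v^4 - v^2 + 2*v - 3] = -8*v^3 - 2*v + 2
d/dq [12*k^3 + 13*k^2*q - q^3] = 13*k^2 - 3*q^2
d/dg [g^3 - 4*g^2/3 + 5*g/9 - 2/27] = 3*g^2 - 8*g/3 + 5/9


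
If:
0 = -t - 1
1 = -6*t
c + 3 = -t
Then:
No Solution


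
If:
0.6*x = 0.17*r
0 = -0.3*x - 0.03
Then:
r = -0.35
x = -0.10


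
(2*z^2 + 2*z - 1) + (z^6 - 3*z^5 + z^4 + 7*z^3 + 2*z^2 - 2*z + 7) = z^6 - 3*z^5 + z^4 + 7*z^3 + 4*z^2 + 6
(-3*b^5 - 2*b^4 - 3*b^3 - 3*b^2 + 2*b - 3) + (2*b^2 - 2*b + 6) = -3*b^5 - 2*b^4 - 3*b^3 - b^2 + 3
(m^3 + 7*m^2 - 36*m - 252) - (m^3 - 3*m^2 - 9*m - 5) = 10*m^2 - 27*m - 247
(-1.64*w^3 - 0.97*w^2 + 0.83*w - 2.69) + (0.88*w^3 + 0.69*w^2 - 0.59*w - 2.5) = -0.76*w^3 - 0.28*w^2 + 0.24*w - 5.19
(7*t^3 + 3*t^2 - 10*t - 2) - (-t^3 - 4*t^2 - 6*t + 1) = 8*t^3 + 7*t^2 - 4*t - 3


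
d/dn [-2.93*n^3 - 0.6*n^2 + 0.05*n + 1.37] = -8.79*n^2 - 1.2*n + 0.05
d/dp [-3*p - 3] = -3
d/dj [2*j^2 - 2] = 4*j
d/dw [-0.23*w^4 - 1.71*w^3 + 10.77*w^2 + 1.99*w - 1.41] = -0.92*w^3 - 5.13*w^2 + 21.54*w + 1.99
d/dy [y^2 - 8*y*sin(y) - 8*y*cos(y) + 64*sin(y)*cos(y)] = -8*sqrt(2)*y*cos(y + pi/4) + 2*y - 8*sqrt(2)*sin(y + pi/4) + 64*cos(2*y)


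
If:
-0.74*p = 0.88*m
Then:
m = -0.840909090909091*p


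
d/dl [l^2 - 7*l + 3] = 2*l - 7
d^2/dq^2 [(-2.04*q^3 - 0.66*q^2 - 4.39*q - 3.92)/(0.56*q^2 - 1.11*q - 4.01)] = (1.77635683940025e-15*q^5 - 17.762936*q^3 - 70.749912*q^2 - 241.349496*q - 9.410242)/(0.175616*q^6 - 1.044288*q^5 - 1.70268*q^4 + 13.588065*q^3 + 12.192405*q^2 - 53.546733*q - 64.481201)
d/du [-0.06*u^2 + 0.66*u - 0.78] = 0.66 - 0.12*u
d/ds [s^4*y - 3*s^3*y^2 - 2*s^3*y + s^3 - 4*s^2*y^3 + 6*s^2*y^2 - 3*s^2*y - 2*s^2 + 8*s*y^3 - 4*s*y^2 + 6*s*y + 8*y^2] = 4*s^3*y - 9*s^2*y^2 - 6*s^2*y + 3*s^2 - 8*s*y^3 + 12*s*y^2 - 6*s*y - 4*s + 8*y^3 - 4*y^2 + 6*y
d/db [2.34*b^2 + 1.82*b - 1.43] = 4.68*b + 1.82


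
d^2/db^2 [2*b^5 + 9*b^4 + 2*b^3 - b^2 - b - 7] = 40*b^3 + 108*b^2 + 12*b - 2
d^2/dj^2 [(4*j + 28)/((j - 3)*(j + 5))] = 8*(j^3 + 21*j^2 + 87*j + 163)/(j^6 + 6*j^5 - 33*j^4 - 172*j^3 + 495*j^2 + 1350*j - 3375)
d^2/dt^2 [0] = 0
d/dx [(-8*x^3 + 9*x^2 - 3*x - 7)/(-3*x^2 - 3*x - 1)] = 6*(4*x^4 + 8*x^3 - 2*x^2 - 10*x - 3)/(9*x^4 + 18*x^3 + 15*x^2 + 6*x + 1)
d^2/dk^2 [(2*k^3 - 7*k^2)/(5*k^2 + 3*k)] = 246/(125*k^3 + 225*k^2 + 135*k + 27)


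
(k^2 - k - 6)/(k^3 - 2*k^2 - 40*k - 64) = (k - 3)/(k^2 - 4*k - 32)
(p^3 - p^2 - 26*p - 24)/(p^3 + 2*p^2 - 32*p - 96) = (p + 1)/(p + 4)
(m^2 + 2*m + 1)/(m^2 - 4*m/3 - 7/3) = 3*(m + 1)/(3*m - 7)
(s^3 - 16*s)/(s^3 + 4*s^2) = (s - 4)/s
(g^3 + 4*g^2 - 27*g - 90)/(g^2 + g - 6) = (g^2 + g - 30)/(g - 2)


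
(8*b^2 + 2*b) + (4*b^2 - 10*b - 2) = 12*b^2 - 8*b - 2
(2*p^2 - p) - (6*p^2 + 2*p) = -4*p^2 - 3*p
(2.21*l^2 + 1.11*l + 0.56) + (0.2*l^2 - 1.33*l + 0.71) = 2.41*l^2 - 0.22*l + 1.27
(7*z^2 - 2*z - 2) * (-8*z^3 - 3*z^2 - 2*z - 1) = -56*z^5 - 5*z^4 + 8*z^3 + 3*z^2 + 6*z + 2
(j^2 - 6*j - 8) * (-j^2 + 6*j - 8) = -j^4 + 12*j^3 - 36*j^2 + 64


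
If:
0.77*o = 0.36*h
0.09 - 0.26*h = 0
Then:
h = 0.35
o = 0.16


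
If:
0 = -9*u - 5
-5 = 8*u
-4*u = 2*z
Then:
No Solution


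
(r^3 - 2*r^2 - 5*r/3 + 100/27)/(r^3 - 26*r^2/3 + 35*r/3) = (r^2 - r/3 - 20/9)/(r*(r - 7))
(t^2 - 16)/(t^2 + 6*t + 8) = (t - 4)/(t + 2)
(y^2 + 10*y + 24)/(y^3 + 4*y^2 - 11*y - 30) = (y^2 + 10*y + 24)/(y^3 + 4*y^2 - 11*y - 30)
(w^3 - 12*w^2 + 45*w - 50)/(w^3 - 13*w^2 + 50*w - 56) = (w^2 - 10*w + 25)/(w^2 - 11*w + 28)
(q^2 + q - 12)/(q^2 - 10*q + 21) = (q + 4)/(q - 7)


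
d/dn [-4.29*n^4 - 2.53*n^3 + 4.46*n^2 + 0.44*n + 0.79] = -17.16*n^3 - 7.59*n^2 + 8.92*n + 0.44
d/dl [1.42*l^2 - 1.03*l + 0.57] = 2.84*l - 1.03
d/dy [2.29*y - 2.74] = 2.29000000000000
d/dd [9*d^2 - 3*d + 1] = 18*d - 3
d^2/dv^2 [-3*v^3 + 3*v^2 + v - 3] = 6 - 18*v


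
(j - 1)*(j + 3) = j^2 + 2*j - 3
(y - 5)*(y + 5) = y^2 - 25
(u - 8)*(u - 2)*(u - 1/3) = u^3 - 31*u^2/3 + 58*u/3 - 16/3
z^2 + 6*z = z*(z + 6)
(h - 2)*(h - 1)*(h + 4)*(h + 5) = h^4 + 6*h^3 - 5*h^2 - 42*h + 40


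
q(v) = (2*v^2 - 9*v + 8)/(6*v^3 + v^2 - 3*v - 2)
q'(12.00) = 0.00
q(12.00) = 0.02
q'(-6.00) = -0.03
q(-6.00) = -0.11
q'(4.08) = 0.01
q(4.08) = 0.01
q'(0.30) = 3.56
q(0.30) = -2.07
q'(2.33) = 0.04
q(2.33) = -0.03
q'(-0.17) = 18.66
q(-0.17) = -6.43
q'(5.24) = 0.00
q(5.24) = 0.02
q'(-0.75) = -23.25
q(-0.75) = -9.24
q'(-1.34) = -4.23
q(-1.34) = -2.23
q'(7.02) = 0.00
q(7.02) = 0.02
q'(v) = (4*v - 9)/(6*v^3 + v^2 - 3*v - 2) + (-18*v^2 - 2*v + 3)*(2*v^2 - 9*v + 8)/(6*v^3 + v^2 - 3*v - 2)^2 = 3*(-4*v^4 + 36*v^3 - 47*v^2 - 8*v + 14)/(36*v^6 + 12*v^5 - 35*v^4 - 30*v^3 + 5*v^2 + 12*v + 4)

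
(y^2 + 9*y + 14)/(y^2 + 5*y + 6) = (y + 7)/(y + 3)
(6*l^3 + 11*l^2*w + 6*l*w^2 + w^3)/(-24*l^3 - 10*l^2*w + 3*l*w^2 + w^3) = (3*l^2 + 4*l*w + w^2)/(-12*l^2 + l*w + w^2)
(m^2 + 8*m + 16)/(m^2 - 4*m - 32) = (m + 4)/(m - 8)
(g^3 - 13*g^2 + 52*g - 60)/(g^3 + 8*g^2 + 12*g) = (g^3 - 13*g^2 + 52*g - 60)/(g*(g^2 + 8*g + 12))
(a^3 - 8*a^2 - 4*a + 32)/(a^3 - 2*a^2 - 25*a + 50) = (a^2 - 6*a - 16)/(a^2 - 25)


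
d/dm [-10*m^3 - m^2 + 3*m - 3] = -30*m^2 - 2*m + 3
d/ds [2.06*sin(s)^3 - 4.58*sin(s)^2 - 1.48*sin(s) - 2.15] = (6.18*sin(s)^2 - 9.16*sin(s) - 1.48)*cos(s)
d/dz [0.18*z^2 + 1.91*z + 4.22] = 0.36*z + 1.91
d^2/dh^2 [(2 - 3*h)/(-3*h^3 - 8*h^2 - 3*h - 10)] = 2*(81*h^5 + 108*h^4 - 219*h^3 - 978*h^2 - 684*h + 52)/(27*h^9 + 216*h^8 + 657*h^7 + 1214*h^6 + 2097*h^5 + 2676*h^4 + 2367*h^3 + 2670*h^2 + 900*h + 1000)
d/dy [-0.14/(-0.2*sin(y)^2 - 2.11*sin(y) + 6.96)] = -(0.056*sin(y) + 0.2954)*cos(y)/(0.2*sin(y)^2 + 2.11*sin(y) - 6.96)^2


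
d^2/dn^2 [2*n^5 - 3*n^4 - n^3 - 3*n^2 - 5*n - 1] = 40*n^3 - 36*n^2 - 6*n - 6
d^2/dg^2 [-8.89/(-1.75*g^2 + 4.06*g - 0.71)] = (-54.45125*g^2 + 126.3269*g + 8.89*(3.5*g - 4.06)*(7.0*g - 8.12) - 22.09165)/(1.75*g^2 - 4.06*g + 0.71)^3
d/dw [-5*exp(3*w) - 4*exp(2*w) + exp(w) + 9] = (-15*exp(2*w) - 8*exp(w) + 1)*exp(w)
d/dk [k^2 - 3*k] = 2*k - 3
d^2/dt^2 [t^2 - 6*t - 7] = 2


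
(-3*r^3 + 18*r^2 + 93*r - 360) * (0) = 0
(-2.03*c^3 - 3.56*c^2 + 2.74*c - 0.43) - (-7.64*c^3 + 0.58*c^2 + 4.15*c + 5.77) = 5.61*c^3 - 4.14*c^2 - 1.41*c - 6.2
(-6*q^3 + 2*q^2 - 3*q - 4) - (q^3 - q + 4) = -7*q^3 + 2*q^2 - 2*q - 8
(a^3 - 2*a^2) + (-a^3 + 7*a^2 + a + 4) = 5*a^2 + a + 4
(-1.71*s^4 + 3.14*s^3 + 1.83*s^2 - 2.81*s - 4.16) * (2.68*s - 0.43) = -4.5828*s^5 + 9.1505*s^4 + 3.5542*s^3 - 8.3177*s^2 - 9.9405*s + 1.7888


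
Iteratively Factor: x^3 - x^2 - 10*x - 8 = (x - 4)*(x^2 + 3*x + 2) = (x - 4)*(x + 2)*(x + 1)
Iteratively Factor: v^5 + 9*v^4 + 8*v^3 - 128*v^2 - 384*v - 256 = (v + 1)*(v^4 + 8*v^3 - 128*v - 256) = (v - 4)*(v + 1)*(v^3 + 12*v^2 + 48*v + 64) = (v - 4)*(v + 1)*(v + 4)*(v^2 + 8*v + 16) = (v - 4)*(v + 1)*(v + 4)^2*(v + 4)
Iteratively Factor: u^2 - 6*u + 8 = (u - 2)*(u - 4)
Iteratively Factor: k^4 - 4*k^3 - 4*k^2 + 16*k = (k + 2)*(k^3 - 6*k^2 + 8*k) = (k - 4)*(k + 2)*(k^2 - 2*k) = k*(k - 4)*(k + 2)*(k - 2)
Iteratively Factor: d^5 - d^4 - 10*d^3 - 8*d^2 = (d + 1)*(d^4 - 2*d^3 - 8*d^2) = (d - 4)*(d + 1)*(d^3 + 2*d^2) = (d - 4)*(d + 1)*(d + 2)*(d^2) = d*(d - 4)*(d + 1)*(d + 2)*(d)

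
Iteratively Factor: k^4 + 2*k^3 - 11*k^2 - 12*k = (k)*(k^3 + 2*k^2 - 11*k - 12) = k*(k + 4)*(k^2 - 2*k - 3) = k*(k - 3)*(k + 4)*(k + 1)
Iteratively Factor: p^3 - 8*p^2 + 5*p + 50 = (p - 5)*(p^2 - 3*p - 10) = (p - 5)^2*(p + 2)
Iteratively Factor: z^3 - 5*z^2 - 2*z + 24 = (z - 4)*(z^2 - z - 6) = (z - 4)*(z - 3)*(z + 2)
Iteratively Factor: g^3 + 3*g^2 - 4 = (g + 2)*(g^2 + g - 2) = (g - 1)*(g + 2)*(g + 2)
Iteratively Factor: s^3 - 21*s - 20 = (s + 1)*(s^2 - s - 20) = (s + 1)*(s + 4)*(s - 5)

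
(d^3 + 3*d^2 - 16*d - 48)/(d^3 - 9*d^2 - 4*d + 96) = (d + 4)/(d - 8)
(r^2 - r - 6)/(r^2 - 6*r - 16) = (r - 3)/(r - 8)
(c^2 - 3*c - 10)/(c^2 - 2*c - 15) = (c + 2)/(c + 3)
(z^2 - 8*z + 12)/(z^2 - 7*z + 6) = (z - 2)/(z - 1)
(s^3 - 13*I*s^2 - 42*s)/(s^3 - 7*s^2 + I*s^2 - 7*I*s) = (s^2 - 13*I*s - 42)/(s^2 + s*(-7 + I) - 7*I)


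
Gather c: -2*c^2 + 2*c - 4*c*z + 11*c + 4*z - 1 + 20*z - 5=-2*c^2 + c*(13 - 4*z) + 24*z - 6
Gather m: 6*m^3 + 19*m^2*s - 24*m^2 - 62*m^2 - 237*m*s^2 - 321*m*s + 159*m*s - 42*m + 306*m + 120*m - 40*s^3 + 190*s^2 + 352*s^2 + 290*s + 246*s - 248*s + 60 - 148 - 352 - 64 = 6*m^3 + m^2*(19*s - 86) + m*(-237*s^2 - 162*s + 384) - 40*s^3 + 542*s^2 + 288*s - 504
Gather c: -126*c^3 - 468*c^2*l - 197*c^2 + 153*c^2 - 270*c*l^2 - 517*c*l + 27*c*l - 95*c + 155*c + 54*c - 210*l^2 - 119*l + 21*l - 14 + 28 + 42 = -126*c^3 + c^2*(-468*l - 44) + c*(-270*l^2 - 490*l + 114) - 210*l^2 - 98*l + 56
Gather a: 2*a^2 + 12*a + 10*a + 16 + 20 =2*a^2 + 22*a + 36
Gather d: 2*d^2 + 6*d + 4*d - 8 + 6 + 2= 2*d^2 + 10*d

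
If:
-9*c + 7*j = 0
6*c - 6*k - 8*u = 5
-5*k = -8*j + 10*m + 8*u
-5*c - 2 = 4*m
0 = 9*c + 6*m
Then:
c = 2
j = 18/7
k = -305/7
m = -3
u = 1879/56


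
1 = 1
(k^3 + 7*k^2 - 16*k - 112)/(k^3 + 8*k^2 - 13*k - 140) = (k + 4)/(k + 5)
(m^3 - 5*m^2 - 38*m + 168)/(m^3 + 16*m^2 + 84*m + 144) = (m^2 - 11*m + 28)/(m^2 + 10*m + 24)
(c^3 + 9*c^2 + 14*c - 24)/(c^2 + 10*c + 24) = c - 1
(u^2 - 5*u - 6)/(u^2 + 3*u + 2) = (u - 6)/(u + 2)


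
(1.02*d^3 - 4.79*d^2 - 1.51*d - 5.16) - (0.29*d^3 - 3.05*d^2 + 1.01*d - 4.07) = 0.73*d^3 - 1.74*d^2 - 2.52*d - 1.09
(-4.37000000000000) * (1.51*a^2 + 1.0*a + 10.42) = -6.5987*a^2 - 4.37*a - 45.5354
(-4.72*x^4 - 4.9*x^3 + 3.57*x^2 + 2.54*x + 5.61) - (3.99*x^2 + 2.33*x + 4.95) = -4.72*x^4 - 4.9*x^3 - 0.42*x^2 + 0.21*x + 0.66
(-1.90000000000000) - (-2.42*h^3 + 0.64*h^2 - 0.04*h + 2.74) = 2.42*h^3 - 0.64*h^2 + 0.04*h - 4.64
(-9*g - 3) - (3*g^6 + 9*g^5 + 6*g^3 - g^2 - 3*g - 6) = -3*g^6 - 9*g^5 - 6*g^3 + g^2 - 6*g + 3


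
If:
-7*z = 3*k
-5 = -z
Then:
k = -35/3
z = 5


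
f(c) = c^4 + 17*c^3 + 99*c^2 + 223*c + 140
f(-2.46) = -25.93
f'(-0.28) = 171.47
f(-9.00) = 320.00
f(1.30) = 637.42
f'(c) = 4*c^3 + 51*c^2 + 198*c + 223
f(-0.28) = 84.95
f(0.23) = 196.74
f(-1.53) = -24.85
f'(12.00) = 16855.00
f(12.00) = 67184.00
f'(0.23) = 271.29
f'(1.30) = 575.38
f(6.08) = 10342.88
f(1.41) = 702.86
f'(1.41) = 614.79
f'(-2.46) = -15.00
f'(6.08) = 4211.15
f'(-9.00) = -344.00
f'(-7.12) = -45.12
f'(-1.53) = 25.12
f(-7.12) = 4.86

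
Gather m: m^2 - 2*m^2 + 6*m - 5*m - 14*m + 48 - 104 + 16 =-m^2 - 13*m - 40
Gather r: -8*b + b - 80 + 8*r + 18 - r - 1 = -7*b + 7*r - 63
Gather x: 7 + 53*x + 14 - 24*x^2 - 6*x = -24*x^2 + 47*x + 21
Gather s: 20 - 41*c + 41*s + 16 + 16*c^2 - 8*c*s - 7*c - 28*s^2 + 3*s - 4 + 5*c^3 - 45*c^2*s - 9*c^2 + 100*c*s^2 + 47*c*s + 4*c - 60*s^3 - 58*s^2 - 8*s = 5*c^3 + 7*c^2 - 44*c - 60*s^3 + s^2*(100*c - 86) + s*(-45*c^2 + 39*c + 36) + 32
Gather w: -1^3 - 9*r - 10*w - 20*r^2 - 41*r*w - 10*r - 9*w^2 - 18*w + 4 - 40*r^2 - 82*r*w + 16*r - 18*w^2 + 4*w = -60*r^2 - 3*r - 27*w^2 + w*(-123*r - 24) + 3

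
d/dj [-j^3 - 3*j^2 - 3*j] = -3*j^2 - 6*j - 3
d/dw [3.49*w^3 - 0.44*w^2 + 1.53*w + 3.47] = 10.47*w^2 - 0.88*w + 1.53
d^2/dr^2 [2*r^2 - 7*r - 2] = 4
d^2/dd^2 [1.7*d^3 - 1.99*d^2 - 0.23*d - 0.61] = 10.2*d - 3.98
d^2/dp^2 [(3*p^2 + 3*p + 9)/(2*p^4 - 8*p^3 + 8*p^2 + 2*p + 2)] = 3*(3*p^8 - 6*p^7 + 10*p^6 - 126*p^5 + 345*p^4 - 344*p^3 + 102*p^2 + 60*p - 9)/(p^12 - 12*p^11 + 60*p^10 - 157*p^9 + 219*p^8 - 144*p^7 + 43*p^6 - 54*p^5 + 39*p^4 + 13*p^3 + 15*p^2 + 3*p + 1)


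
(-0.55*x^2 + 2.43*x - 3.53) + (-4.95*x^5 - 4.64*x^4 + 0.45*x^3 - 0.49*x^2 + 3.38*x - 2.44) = -4.95*x^5 - 4.64*x^4 + 0.45*x^3 - 1.04*x^2 + 5.81*x - 5.97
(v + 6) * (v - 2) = v^2 + 4*v - 12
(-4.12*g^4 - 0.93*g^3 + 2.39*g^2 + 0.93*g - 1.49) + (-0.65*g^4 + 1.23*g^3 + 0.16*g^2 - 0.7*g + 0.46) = -4.77*g^4 + 0.3*g^3 + 2.55*g^2 + 0.23*g - 1.03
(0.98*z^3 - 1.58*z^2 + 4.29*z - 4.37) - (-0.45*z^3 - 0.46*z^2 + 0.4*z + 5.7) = 1.43*z^3 - 1.12*z^2 + 3.89*z - 10.07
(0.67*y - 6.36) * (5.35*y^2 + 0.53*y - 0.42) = 3.5845*y^3 - 33.6709*y^2 - 3.6522*y + 2.6712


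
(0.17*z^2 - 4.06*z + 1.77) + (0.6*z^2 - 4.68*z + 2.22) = 0.77*z^2 - 8.74*z + 3.99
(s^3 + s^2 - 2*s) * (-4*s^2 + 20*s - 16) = -4*s^5 + 16*s^4 + 12*s^3 - 56*s^2 + 32*s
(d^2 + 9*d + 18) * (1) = d^2 + 9*d + 18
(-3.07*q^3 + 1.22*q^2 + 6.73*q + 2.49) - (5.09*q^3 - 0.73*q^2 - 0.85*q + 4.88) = -8.16*q^3 + 1.95*q^2 + 7.58*q - 2.39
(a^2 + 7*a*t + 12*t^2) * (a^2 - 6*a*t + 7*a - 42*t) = a^4 + a^3*t + 7*a^3 - 30*a^2*t^2 + 7*a^2*t - 72*a*t^3 - 210*a*t^2 - 504*t^3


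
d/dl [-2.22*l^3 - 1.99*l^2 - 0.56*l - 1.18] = -6.66*l^2 - 3.98*l - 0.56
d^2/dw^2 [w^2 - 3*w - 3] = 2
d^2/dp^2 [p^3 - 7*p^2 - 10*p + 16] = 6*p - 14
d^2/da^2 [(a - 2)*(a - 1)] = 2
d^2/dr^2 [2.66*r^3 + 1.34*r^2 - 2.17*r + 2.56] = 15.96*r + 2.68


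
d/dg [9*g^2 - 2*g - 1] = 18*g - 2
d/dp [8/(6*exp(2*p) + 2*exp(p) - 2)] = (-24*exp(p) - 4)*exp(p)/(3*exp(2*p) + exp(p) - 1)^2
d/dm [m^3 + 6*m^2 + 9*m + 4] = 3*m^2 + 12*m + 9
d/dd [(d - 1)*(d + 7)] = 2*d + 6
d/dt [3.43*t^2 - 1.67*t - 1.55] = 6.86*t - 1.67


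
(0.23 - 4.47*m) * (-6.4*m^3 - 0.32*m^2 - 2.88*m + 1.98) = 28.608*m^4 - 0.0416000000000003*m^3 + 12.8*m^2 - 9.513*m + 0.4554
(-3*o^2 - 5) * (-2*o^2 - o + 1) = 6*o^4 + 3*o^3 + 7*o^2 + 5*o - 5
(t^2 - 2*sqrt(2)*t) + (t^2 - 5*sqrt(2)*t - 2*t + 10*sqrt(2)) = 2*t^2 - 7*sqrt(2)*t - 2*t + 10*sqrt(2)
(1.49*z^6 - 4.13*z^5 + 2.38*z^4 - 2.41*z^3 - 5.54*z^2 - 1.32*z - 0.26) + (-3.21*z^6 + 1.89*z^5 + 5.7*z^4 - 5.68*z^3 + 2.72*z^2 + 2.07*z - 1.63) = -1.72*z^6 - 2.24*z^5 + 8.08*z^4 - 8.09*z^3 - 2.82*z^2 + 0.75*z - 1.89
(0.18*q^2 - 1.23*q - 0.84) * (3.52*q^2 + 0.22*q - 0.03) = 0.6336*q^4 - 4.29*q^3 - 3.2328*q^2 - 0.1479*q + 0.0252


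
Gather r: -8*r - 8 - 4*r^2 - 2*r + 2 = -4*r^2 - 10*r - 6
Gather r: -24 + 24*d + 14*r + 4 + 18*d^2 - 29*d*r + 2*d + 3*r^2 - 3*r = 18*d^2 + 26*d + 3*r^2 + r*(11 - 29*d) - 20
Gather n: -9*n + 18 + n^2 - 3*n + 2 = n^2 - 12*n + 20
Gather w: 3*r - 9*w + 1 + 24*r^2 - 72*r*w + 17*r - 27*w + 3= 24*r^2 + 20*r + w*(-72*r - 36) + 4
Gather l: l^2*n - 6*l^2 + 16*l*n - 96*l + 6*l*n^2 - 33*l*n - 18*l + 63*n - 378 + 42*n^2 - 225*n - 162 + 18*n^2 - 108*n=l^2*(n - 6) + l*(6*n^2 - 17*n - 114) + 60*n^2 - 270*n - 540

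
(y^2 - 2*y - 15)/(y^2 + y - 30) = (y + 3)/(y + 6)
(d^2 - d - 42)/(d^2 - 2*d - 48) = (d - 7)/(d - 8)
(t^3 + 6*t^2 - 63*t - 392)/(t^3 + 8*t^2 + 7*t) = (t^2 - t - 56)/(t*(t + 1))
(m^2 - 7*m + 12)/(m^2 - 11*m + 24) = (m - 4)/(m - 8)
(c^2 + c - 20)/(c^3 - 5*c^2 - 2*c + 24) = (c + 5)/(c^2 - c - 6)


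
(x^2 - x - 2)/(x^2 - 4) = (x + 1)/(x + 2)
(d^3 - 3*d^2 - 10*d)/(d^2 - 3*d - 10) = d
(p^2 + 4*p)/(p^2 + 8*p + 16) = p/(p + 4)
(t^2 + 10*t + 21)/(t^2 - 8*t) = (t^2 + 10*t + 21)/(t*(t - 8))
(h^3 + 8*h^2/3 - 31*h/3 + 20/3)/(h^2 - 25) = (3*h^2 - 7*h + 4)/(3*(h - 5))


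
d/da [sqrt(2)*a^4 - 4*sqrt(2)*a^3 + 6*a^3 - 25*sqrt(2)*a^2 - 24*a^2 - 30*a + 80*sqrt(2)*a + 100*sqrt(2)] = 4*sqrt(2)*a^3 - 12*sqrt(2)*a^2 + 18*a^2 - 50*sqrt(2)*a - 48*a - 30 + 80*sqrt(2)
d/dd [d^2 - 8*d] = 2*d - 8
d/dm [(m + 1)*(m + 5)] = 2*m + 6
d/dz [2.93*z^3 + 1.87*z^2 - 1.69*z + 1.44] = 8.79*z^2 + 3.74*z - 1.69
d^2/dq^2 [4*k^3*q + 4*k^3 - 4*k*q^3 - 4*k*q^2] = 8*k*(-3*q - 1)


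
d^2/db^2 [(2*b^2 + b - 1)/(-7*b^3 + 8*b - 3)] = 2*(-98*b^6 - 147*b^5 - 42*b^4 + 238*b^3 - 42*b^2 - 63*b + 22)/(343*b^9 - 1176*b^7 + 441*b^6 + 1344*b^5 - 1008*b^4 - 323*b^3 + 576*b^2 - 216*b + 27)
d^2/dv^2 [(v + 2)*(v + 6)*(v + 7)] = 6*v + 30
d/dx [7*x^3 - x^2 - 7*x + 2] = 21*x^2 - 2*x - 7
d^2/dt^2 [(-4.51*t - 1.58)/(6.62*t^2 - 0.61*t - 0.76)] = ((4.51*t + 1.58)*(13.24*t - 0.61)*(26.48*t - 1.22) + (179.1372*t + 15.417)*(-6.62*t^2 + 0.61*t + 0.76))/(-6.62*t^2 + 0.61*t + 0.76)^3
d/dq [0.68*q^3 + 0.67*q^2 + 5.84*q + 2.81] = 2.04*q^2 + 1.34*q + 5.84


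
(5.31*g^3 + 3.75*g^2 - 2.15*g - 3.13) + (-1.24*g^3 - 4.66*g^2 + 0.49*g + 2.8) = 4.07*g^3 - 0.91*g^2 - 1.66*g - 0.33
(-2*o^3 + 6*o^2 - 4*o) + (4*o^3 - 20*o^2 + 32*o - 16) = 2*o^3 - 14*o^2 + 28*o - 16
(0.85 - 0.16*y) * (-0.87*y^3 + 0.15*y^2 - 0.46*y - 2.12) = 0.1392*y^4 - 0.7635*y^3 + 0.2011*y^2 - 0.0518*y - 1.802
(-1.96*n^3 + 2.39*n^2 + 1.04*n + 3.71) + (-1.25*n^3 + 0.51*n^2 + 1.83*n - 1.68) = -3.21*n^3 + 2.9*n^2 + 2.87*n + 2.03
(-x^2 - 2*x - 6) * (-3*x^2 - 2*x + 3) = 3*x^4 + 8*x^3 + 19*x^2 + 6*x - 18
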